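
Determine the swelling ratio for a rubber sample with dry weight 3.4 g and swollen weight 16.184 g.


Q = W_swollen / W_dry
Q = 16.184 / 3.4
Q = 4.76

Q = 4.76


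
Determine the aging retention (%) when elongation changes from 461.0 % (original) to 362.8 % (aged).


Retention = aged / original * 100
= 362.8 / 461.0 * 100
= 78.7%

78.7%


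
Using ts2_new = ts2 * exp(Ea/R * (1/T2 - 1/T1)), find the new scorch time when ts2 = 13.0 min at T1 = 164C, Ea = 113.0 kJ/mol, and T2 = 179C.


Convert temperatures: T1 = 164 + 273.15 = 437.15 K, T2 = 179 + 273.15 = 452.15 K
ts2_new = 13.0 * exp(113000 / 8.314 * (1/452.15 - 1/437.15))
1/T2 - 1/T1 = -7.5889e-05
ts2_new = 4.63 min

4.63 min


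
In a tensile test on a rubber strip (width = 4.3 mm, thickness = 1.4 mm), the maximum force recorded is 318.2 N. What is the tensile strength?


Area = width * thickness = 4.3 * 1.4 = 6.02 mm^2
TS = force / area = 318.2 / 6.02 = 52.86 MPa

52.86 MPa


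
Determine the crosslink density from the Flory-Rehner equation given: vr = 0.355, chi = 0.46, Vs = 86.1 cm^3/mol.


ln(1 - vr) = ln(1 - 0.355) = -0.4385
Numerator = -((-0.4385) + 0.355 + 0.46 * 0.355^2) = 0.0255
Denominator = 86.1 * (0.355^(1/3) - 0.355/2) = 45.6821
nu = 0.0255 / 45.6821 = 5.5894e-04 mol/cm^3

5.5894e-04 mol/cm^3


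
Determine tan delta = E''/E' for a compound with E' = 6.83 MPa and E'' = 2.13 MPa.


tan delta = E'' / E'
= 2.13 / 6.83
= 0.3119

tan delta = 0.3119


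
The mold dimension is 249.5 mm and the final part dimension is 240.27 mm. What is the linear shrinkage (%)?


Shrinkage = (mold - part) / mold * 100
= (249.5 - 240.27) / 249.5 * 100
= 9.23 / 249.5 * 100
= 3.7%

3.7%


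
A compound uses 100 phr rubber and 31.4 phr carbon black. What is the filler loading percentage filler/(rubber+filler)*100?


Filler % = filler / (rubber + filler) * 100
= 31.4 / (100 + 31.4) * 100
= 31.4 / 131.4 * 100
= 23.9%

23.9%


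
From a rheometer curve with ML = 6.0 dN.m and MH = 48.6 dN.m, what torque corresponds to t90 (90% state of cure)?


M90 = ML + 0.9 * (MH - ML)
M90 = 6.0 + 0.9 * (48.6 - 6.0)
M90 = 6.0 + 0.9 * 42.6
M90 = 44.34 dN.m

44.34 dN.m


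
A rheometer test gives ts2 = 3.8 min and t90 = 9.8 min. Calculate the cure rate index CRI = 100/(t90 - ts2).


CRI = 100 / (t90 - ts2)
= 100 / (9.8 - 3.8)
= 100 / 6.0
= 16.67 min^-1

16.67 min^-1


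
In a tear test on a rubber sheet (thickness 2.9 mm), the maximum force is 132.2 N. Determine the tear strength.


Tear strength = force / thickness
= 132.2 / 2.9
= 45.59 N/mm

45.59 N/mm


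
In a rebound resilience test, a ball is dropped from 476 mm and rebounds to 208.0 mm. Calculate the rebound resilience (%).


Resilience = h_rebound / h_drop * 100
= 208.0 / 476 * 100
= 43.7%

43.7%


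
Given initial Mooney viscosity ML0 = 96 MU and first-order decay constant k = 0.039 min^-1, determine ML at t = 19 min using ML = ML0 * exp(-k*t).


ML = ML0 * exp(-k * t)
ML = 96 * exp(-0.039 * 19)
ML = 96 * 0.4766
ML = 45.76 MU

45.76 MU


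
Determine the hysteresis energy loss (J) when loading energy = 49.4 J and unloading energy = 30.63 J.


Hysteresis loss = loading - unloading
= 49.4 - 30.63
= 18.77 J

18.77 J


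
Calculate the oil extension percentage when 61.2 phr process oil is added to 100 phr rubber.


Oil % = oil / (100 + oil) * 100
= 61.2 / (100 + 61.2) * 100
= 61.2 / 161.2 * 100
= 37.97%

37.97%


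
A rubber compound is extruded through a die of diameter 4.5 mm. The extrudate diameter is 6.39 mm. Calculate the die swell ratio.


Die swell ratio = D_extrudate / D_die
= 6.39 / 4.5
= 1.42

Die swell = 1.42


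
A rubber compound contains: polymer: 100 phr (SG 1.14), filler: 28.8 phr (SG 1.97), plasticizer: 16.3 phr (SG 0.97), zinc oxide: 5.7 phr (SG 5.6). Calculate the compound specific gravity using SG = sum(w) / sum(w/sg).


Sum of weights = 150.8
Volume contributions:
  polymer: 100/1.14 = 87.7193
  filler: 28.8/1.97 = 14.6193
  plasticizer: 16.3/0.97 = 16.8041
  zinc oxide: 5.7/5.6 = 1.0179
Sum of volumes = 120.1606
SG = 150.8 / 120.1606 = 1.255

SG = 1.255


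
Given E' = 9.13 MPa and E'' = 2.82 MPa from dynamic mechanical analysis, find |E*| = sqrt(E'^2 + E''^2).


|E*| = sqrt(E'^2 + E''^2)
= sqrt(9.13^2 + 2.82^2)
= sqrt(83.3569 + 7.9524)
= 9.556 MPa

9.556 MPa


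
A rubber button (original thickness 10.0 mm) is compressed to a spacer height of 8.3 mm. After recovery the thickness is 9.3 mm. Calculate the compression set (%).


CS = (t0 - recovered) / (t0 - ts) * 100
= (10.0 - 9.3) / (10.0 - 8.3) * 100
= 0.7 / 1.7 * 100
= 41.2%

41.2%


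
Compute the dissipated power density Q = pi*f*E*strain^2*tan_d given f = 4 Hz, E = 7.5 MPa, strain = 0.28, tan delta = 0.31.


Q = pi * f * E * strain^2 * tan_d
= pi * 4 * 7.5 * 0.28^2 * 0.31
= pi * 4 * 7.5 * 0.0784 * 0.31
= 2.2906

Q = 2.2906


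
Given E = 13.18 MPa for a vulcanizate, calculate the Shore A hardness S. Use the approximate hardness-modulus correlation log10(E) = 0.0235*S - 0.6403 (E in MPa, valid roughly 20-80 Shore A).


log10(E) = 0.0235*S - 0.6403  =>  S = (log10(E) + 0.6403) / 0.0235
log10(13.18) = 1.119915
S = (1.119915 + 0.6403) / 0.0235 = 1.760215 / 0.0235
S = 74.9

Shore A = 74.9


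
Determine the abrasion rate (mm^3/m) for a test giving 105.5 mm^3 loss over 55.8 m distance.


Rate = volume_loss / distance
= 105.5 / 55.8
= 1.891 mm^3/m

1.891 mm^3/m


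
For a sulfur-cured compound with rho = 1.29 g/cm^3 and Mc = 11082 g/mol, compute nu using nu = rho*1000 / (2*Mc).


nu = rho * 1000 / (2 * Mc)
nu = 1.29 * 1000 / (2 * 11082)
nu = 1290.0 / 22164
nu = 0.0582 mol/L

0.0582 mol/L


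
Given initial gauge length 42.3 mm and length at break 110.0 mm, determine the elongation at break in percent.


Elongation = (Lf - L0) / L0 * 100
= (110.0 - 42.3) / 42.3 * 100
= 67.7 / 42.3 * 100
= 160.0%

160.0%


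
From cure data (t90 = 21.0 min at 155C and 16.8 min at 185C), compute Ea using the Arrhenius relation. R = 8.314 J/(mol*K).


T1 = 428.15 K, T2 = 458.15 K
1/T1 - 1/T2 = 1.5294e-04
ln(t1/t2) = ln(21.0/16.8) = 0.2231
Ea = 8.314 * 0.2231 / 1.5294e-04 = 12130.4453 J/mol
Ea = 12.13 kJ/mol

12.13 kJ/mol


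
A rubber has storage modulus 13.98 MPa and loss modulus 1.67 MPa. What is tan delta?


tan delta = E'' / E'
= 1.67 / 13.98
= 0.1195

tan delta = 0.1195


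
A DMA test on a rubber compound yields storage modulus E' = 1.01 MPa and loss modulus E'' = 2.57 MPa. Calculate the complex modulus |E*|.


|E*| = sqrt(E'^2 + E''^2)
= sqrt(1.01^2 + 2.57^2)
= sqrt(1.0201 + 6.6049)
= 2.761 MPa

2.761 MPa


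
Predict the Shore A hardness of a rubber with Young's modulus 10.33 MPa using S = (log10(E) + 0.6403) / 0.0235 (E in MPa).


log10(E) = 0.0235*S - 0.6403  =>  S = (log10(E) + 0.6403) / 0.0235
log10(10.33) = 1.014100
S = (1.014100 + 0.6403) / 0.0235 = 1.654400 / 0.0235
S = 70.4

Shore A = 70.4


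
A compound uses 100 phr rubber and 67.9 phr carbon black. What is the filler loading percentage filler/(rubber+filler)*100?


Filler % = filler / (rubber + filler) * 100
= 67.9 / (100 + 67.9) * 100
= 67.9 / 167.9 * 100
= 40.44%

40.44%


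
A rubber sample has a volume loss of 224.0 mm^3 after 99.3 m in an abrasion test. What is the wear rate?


Rate = volume_loss / distance
= 224.0 / 99.3
= 2.256 mm^3/m

2.256 mm^3/m


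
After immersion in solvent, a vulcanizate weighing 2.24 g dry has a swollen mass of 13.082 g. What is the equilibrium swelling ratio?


Q = W_swollen / W_dry
Q = 13.082 / 2.24
Q = 5.84

Q = 5.84


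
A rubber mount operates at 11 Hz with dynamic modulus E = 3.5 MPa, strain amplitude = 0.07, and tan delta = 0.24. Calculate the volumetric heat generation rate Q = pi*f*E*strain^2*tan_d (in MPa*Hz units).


Q = pi * f * E * strain^2 * tan_d
= pi * 11 * 3.5 * 0.07^2 * 0.24
= pi * 11 * 3.5 * 0.0049 * 0.24
= 0.1422

Q = 0.1422


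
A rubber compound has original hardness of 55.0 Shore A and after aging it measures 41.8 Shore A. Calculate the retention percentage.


Retention = aged / original * 100
= 41.8 / 55.0 * 100
= 76.0%

76.0%


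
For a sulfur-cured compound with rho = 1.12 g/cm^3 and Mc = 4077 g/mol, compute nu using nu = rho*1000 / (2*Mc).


nu = rho * 1000 / (2 * Mc)
nu = 1.12 * 1000 / (2 * 4077)
nu = 1120.0 / 8154
nu = 0.1374 mol/L

0.1374 mol/L


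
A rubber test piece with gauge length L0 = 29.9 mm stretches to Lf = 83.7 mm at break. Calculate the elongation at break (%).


Elongation = (Lf - L0) / L0 * 100
= (83.7 - 29.9) / 29.9 * 100
= 53.8 / 29.9 * 100
= 179.9%

179.9%


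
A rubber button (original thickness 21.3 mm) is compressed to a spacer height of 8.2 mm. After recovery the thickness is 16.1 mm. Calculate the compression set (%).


CS = (t0 - recovered) / (t0 - ts) * 100
= (21.3 - 16.1) / (21.3 - 8.2) * 100
= 5.2 / 13.1 * 100
= 39.7%

39.7%


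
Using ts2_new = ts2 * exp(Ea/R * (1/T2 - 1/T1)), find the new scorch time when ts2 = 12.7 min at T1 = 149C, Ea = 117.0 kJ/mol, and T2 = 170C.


Convert temperatures: T1 = 149 + 273.15 = 422.15 K, T2 = 170 + 273.15 = 443.15 K
ts2_new = 12.7 * exp(117000 / 8.314 * (1/443.15 - 1/422.15))
1/T2 - 1/T1 = -1.1225e-04
ts2_new = 2.62 min

2.62 min


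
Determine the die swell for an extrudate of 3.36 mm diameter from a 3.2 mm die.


Die swell ratio = D_extrudate / D_die
= 3.36 / 3.2
= 1.05

Die swell = 1.05


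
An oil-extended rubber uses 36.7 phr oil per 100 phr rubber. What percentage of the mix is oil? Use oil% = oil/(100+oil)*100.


Oil % = oil / (100 + oil) * 100
= 36.7 / (100 + 36.7) * 100
= 36.7 / 136.7 * 100
= 26.85%

26.85%


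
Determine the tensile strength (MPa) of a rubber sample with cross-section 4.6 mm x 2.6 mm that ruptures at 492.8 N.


Area = width * thickness = 4.6 * 2.6 = 11.96 mm^2
TS = force / area = 492.8 / 11.96 = 41.2 MPa

41.2 MPa


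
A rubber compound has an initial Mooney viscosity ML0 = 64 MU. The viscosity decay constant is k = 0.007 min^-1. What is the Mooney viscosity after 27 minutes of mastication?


ML = ML0 * exp(-k * t)
ML = 64 * exp(-0.007 * 27)
ML = 64 * 0.8278
ML = 52.98 MU

52.98 MU


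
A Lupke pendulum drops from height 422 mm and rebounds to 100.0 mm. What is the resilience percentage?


Resilience = h_rebound / h_drop * 100
= 100.0 / 422 * 100
= 23.7%

23.7%


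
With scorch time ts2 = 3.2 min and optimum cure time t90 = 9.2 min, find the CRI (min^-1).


CRI = 100 / (t90 - ts2)
= 100 / (9.2 - 3.2)
= 100 / 6.0
= 16.67 min^-1

16.67 min^-1


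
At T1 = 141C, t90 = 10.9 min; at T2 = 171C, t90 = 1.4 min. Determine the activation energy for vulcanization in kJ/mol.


T1 = 414.15 K, T2 = 444.15 K
1/T1 - 1/T2 = 1.6309e-04
ln(t1/t2) = ln(10.9/1.4) = 2.0523
Ea = 8.314 * 2.0523 / 1.6309e-04 = 104620.0549 J/mol
Ea = 104.62 kJ/mol

104.62 kJ/mol


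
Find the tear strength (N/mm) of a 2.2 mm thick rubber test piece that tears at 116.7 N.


Tear strength = force / thickness
= 116.7 / 2.2
= 53.05 N/mm

53.05 N/mm


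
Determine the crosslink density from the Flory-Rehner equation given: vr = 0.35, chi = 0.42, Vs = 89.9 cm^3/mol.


ln(1 - vr) = ln(1 - 0.35) = -0.4308
Numerator = -((-0.4308) + 0.35 + 0.42 * 0.35^2) = 0.0293
Denominator = 89.9 * (0.35^(1/3) - 0.35/2) = 47.6227
nu = 0.0293 / 47.6227 = 6.1594e-04 mol/cm^3

6.1594e-04 mol/cm^3


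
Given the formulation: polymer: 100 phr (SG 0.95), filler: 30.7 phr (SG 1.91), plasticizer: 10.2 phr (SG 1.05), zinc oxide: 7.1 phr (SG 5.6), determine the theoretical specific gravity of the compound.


Sum of weights = 148.0
Volume contributions:
  polymer: 100/0.95 = 105.2632
  filler: 30.7/1.91 = 16.0733
  plasticizer: 10.2/1.05 = 9.7143
  zinc oxide: 7.1/5.6 = 1.2679
Sum of volumes = 132.3186
SG = 148.0 / 132.3186 = 1.119

SG = 1.119


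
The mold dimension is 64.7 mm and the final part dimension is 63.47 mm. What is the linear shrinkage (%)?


Shrinkage = (mold - part) / mold * 100
= (64.7 - 63.47) / 64.7 * 100
= 1.23 / 64.7 * 100
= 1.9%

1.9%


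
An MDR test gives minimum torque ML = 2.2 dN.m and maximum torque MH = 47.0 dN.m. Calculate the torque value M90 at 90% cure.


M90 = ML + 0.9 * (MH - ML)
M90 = 2.2 + 0.9 * (47.0 - 2.2)
M90 = 2.2 + 0.9 * 44.8
M90 = 42.52 dN.m

42.52 dN.m


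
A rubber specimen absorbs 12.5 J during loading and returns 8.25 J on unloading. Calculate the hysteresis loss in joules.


Hysteresis loss = loading - unloading
= 12.5 - 8.25
= 4.25 J

4.25 J


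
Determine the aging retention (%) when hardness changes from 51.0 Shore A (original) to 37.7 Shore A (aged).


Retention = aged / original * 100
= 37.7 / 51.0 * 100
= 73.9%

73.9%


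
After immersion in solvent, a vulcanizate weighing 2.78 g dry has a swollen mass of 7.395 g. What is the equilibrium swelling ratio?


Q = W_swollen / W_dry
Q = 7.395 / 2.78
Q = 2.66

Q = 2.66


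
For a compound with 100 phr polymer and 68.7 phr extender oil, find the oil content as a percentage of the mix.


Oil % = oil / (100 + oil) * 100
= 68.7 / (100 + 68.7) * 100
= 68.7 / 168.7 * 100
= 40.72%

40.72%


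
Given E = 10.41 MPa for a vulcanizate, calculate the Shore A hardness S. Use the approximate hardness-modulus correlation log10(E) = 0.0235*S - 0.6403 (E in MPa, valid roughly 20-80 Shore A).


log10(E) = 0.0235*S - 0.6403  =>  S = (log10(E) + 0.6403) / 0.0235
log10(10.41) = 1.017451
S = (1.017451 + 0.6403) / 0.0235 = 1.657751 / 0.0235
S = 70.5

Shore A = 70.5


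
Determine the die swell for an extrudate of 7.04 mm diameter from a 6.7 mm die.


Die swell ratio = D_extrudate / D_die
= 7.04 / 6.7
= 1.051

Die swell = 1.051


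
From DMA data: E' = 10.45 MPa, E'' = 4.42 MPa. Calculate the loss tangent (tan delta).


tan delta = E'' / E'
= 4.42 / 10.45
= 0.423

tan delta = 0.423


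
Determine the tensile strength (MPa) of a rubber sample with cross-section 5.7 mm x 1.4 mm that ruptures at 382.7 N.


Area = width * thickness = 5.7 * 1.4 = 7.98 mm^2
TS = force / area = 382.7 / 7.98 = 47.96 MPa

47.96 MPa


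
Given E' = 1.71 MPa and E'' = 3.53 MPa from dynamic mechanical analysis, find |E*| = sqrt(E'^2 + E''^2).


|E*| = sqrt(E'^2 + E''^2)
= sqrt(1.71^2 + 3.53^2)
= sqrt(2.9241 + 12.4609)
= 3.922 MPa

3.922 MPa


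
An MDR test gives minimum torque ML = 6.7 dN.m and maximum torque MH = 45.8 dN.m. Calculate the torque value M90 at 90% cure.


M90 = ML + 0.9 * (MH - ML)
M90 = 6.7 + 0.9 * (45.8 - 6.7)
M90 = 6.7 + 0.9 * 39.1
M90 = 41.89 dN.m

41.89 dN.m


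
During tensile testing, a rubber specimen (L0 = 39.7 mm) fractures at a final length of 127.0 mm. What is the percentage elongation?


Elongation = (Lf - L0) / L0 * 100
= (127.0 - 39.7) / 39.7 * 100
= 87.3 / 39.7 * 100
= 219.9%

219.9%


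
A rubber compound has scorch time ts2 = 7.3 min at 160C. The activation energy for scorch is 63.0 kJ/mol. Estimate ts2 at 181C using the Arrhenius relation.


Convert temperatures: T1 = 160 + 273.15 = 433.15 K, T2 = 181 + 273.15 = 454.15 K
ts2_new = 7.3 * exp(63000 / 8.314 * (1/454.15 - 1/433.15))
1/T2 - 1/T1 = -1.0675e-04
ts2_new = 3.25 min

3.25 min


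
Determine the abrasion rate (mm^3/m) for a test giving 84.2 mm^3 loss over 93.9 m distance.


Rate = volume_loss / distance
= 84.2 / 93.9
= 0.897 mm^3/m

0.897 mm^3/m


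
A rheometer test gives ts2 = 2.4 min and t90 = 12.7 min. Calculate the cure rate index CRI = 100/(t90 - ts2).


CRI = 100 / (t90 - ts2)
= 100 / (12.7 - 2.4)
= 100 / 10.3
= 9.71 min^-1

9.71 min^-1


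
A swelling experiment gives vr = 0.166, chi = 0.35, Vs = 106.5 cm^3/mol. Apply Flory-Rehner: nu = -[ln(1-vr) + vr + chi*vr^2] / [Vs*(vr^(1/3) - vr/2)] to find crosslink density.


ln(1 - vr) = ln(1 - 0.166) = -0.1815
Numerator = -((-0.1815) + 0.166 + 0.35 * 0.166^2) = 0.0059
Denominator = 106.5 * (0.166^(1/3) - 0.166/2) = 49.6915
nu = 0.0059 / 49.6915 = 1.1828e-04 mol/cm^3

1.1828e-04 mol/cm^3


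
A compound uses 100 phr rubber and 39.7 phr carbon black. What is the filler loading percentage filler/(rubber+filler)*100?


Filler % = filler / (rubber + filler) * 100
= 39.7 / (100 + 39.7) * 100
= 39.7 / 139.7 * 100
= 28.42%

28.42%


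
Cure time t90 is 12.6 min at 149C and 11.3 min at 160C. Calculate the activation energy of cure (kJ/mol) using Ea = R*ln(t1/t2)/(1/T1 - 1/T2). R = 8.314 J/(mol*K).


T1 = 422.15 K, T2 = 433.15 K
1/T1 - 1/T2 = 6.0157e-05
ln(t1/t2) = ln(12.6/11.3) = 0.1089
Ea = 8.314 * 0.1089 / 6.0157e-05 = 15049.6621 J/mol
Ea = 15.05 kJ/mol

15.05 kJ/mol


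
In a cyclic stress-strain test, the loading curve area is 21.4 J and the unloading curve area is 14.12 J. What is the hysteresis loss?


Hysteresis loss = loading - unloading
= 21.4 - 14.12
= 7.28 J

7.28 J


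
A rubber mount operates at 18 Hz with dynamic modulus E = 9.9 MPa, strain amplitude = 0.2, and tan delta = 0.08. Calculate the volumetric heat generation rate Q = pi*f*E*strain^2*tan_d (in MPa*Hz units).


Q = pi * f * E * strain^2 * tan_d
= pi * 18 * 9.9 * 0.2^2 * 0.08
= pi * 18 * 9.9 * 0.0400 * 0.08
= 1.7915

Q = 1.7915


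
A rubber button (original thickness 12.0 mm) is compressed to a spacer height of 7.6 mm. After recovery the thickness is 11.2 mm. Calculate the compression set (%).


CS = (t0 - recovered) / (t0 - ts) * 100
= (12.0 - 11.2) / (12.0 - 7.6) * 100
= 0.8 / 4.4 * 100
= 18.2%

18.2%


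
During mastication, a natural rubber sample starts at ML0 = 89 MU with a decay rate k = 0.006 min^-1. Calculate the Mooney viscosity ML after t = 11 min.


ML = ML0 * exp(-k * t)
ML = 89 * exp(-0.006 * 11)
ML = 89 * 0.9361
ML = 83.32 MU

83.32 MU


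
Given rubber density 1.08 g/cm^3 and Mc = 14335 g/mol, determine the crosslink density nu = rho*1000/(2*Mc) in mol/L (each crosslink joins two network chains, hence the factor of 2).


nu = rho * 1000 / (2 * Mc)
nu = 1.08 * 1000 / (2 * 14335)
nu = 1080.0 / 28670
nu = 0.0377 mol/L

0.0377 mol/L


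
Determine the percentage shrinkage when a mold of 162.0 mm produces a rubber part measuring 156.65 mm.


Shrinkage = (mold - part) / mold * 100
= (162.0 - 156.65) / 162.0 * 100
= 5.35 / 162.0 * 100
= 3.3%

3.3%


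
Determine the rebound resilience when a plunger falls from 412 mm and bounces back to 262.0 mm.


Resilience = h_rebound / h_drop * 100
= 262.0 / 412 * 100
= 63.6%

63.6%


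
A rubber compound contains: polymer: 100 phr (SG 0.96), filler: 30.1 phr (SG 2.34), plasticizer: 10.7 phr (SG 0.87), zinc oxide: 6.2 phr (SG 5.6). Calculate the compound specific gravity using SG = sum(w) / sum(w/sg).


Sum of weights = 147.0
Volume contributions:
  polymer: 100/0.96 = 104.1667
  filler: 30.1/2.34 = 12.8632
  plasticizer: 10.7/0.87 = 12.2989
  zinc oxide: 6.2/5.6 = 1.1071
Sum of volumes = 130.4359
SG = 147.0 / 130.4359 = 1.127

SG = 1.127


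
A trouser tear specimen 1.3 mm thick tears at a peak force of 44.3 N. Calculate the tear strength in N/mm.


Tear strength = force / thickness
= 44.3 / 1.3
= 34.08 N/mm

34.08 N/mm


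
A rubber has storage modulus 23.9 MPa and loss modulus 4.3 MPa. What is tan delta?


tan delta = E'' / E'
= 4.3 / 23.9
= 0.1799

tan delta = 0.1799


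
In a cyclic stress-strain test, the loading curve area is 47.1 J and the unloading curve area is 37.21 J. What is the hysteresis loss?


Hysteresis loss = loading - unloading
= 47.1 - 37.21
= 9.89 J

9.89 J


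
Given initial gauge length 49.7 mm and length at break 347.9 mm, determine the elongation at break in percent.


Elongation = (Lf - L0) / L0 * 100
= (347.9 - 49.7) / 49.7 * 100
= 298.2 / 49.7 * 100
= 600.0%

600.0%


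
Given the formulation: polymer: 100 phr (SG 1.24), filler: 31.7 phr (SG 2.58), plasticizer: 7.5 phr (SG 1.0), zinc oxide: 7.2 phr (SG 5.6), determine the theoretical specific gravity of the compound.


Sum of weights = 146.4
Volume contributions:
  polymer: 100/1.24 = 80.6452
  filler: 31.7/2.58 = 12.2868
  plasticizer: 7.5/1.0 = 7.5000
  zinc oxide: 7.2/5.6 = 1.2857
Sum of volumes = 101.7177
SG = 146.4 / 101.7177 = 1.439

SG = 1.439


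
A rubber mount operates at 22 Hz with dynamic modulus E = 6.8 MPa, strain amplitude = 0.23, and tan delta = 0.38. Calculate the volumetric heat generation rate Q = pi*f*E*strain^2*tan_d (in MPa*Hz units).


Q = pi * f * E * strain^2 * tan_d
= pi * 22 * 6.8 * 0.23^2 * 0.38
= pi * 22 * 6.8 * 0.0529 * 0.38
= 9.4476

Q = 9.4476


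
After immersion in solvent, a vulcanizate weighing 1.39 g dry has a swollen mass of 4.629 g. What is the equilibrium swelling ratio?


Q = W_swollen / W_dry
Q = 4.629 / 1.39
Q = 3.33

Q = 3.33


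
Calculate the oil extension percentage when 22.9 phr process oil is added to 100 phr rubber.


Oil % = oil / (100 + oil) * 100
= 22.9 / (100 + 22.9) * 100
= 22.9 / 122.9 * 100
= 18.63%

18.63%


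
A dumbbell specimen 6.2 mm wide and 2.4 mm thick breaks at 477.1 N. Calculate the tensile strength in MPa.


Area = width * thickness = 6.2 * 2.4 = 14.88 mm^2
TS = force / area = 477.1 / 14.88 = 32.06 MPa

32.06 MPa


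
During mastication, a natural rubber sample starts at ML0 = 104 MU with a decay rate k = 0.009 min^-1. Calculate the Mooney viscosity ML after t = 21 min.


ML = ML0 * exp(-k * t)
ML = 104 * exp(-0.009 * 21)
ML = 104 * 0.8278
ML = 86.09 MU

86.09 MU


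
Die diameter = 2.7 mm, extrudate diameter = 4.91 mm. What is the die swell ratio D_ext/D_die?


Die swell ratio = D_extrudate / D_die
= 4.91 / 2.7
= 1.819

Die swell = 1.819


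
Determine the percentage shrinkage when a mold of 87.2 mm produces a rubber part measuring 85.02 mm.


Shrinkage = (mold - part) / mold * 100
= (87.2 - 85.02) / 87.2 * 100
= 2.18 / 87.2 * 100
= 2.5%

2.5%


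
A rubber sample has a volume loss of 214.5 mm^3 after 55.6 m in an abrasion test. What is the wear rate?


Rate = volume_loss / distance
= 214.5 / 55.6
= 3.858 mm^3/m

3.858 mm^3/m


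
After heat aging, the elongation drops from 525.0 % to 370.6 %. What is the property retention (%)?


Retention = aged / original * 100
= 370.6 / 525.0 * 100
= 70.6%

70.6%


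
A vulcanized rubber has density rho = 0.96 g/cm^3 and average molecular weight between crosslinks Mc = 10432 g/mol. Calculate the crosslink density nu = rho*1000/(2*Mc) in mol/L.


nu = rho * 1000 / (2 * Mc)
nu = 0.96 * 1000 / (2 * 10432)
nu = 960.0 / 20864
nu = 0.0460 mol/L

0.0460 mol/L


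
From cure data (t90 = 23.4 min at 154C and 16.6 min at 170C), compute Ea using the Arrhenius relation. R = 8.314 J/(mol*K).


T1 = 427.15 K, T2 = 443.15 K
1/T1 - 1/T2 = 8.4526e-05
ln(t1/t2) = ln(23.4/16.6) = 0.3433
Ea = 8.314 * 0.3433 / 8.4526e-05 = 33770.4746 J/mol
Ea = 33.77 kJ/mol

33.77 kJ/mol


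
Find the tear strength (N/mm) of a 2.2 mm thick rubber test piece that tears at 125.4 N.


Tear strength = force / thickness
= 125.4 / 2.2
= 57.0 N/mm

57.0 N/mm


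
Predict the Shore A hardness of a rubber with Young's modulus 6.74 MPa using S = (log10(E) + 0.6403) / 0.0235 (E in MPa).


log10(E) = 0.0235*S - 0.6403  =>  S = (log10(E) + 0.6403) / 0.0235
log10(6.74) = 0.828660
S = (0.828660 + 0.6403) / 0.0235 = 1.468960 / 0.0235
S = 62.5

Shore A = 62.5


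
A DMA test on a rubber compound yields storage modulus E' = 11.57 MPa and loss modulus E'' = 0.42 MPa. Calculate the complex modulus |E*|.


|E*| = sqrt(E'^2 + E''^2)
= sqrt(11.57^2 + 0.42^2)
= sqrt(133.8649 + 0.1764)
= 11.578 MPa

11.578 MPa


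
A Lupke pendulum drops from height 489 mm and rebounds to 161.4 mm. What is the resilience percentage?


Resilience = h_rebound / h_drop * 100
= 161.4 / 489 * 100
= 33.0%

33.0%


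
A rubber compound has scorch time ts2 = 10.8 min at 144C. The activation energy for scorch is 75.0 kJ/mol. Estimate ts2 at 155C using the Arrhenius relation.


Convert temperatures: T1 = 144 + 273.15 = 417.15 K, T2 = 155 + 273.15 = 428.15 K
ts2_new = 10.8 * exp(75000 / 8.314 * (1/428.15 - 1/417.15))
1/T2 - 1/T1 = -6.1589e-05
ts2_new = 6.2 min

6.2 min


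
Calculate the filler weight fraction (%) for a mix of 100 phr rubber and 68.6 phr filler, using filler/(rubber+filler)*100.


Filler % = filler / (rubber + filler) * 100
= 68.6 / (100 + 68.6) * 100
= 68.6 / 168.6 * 100
= 40.69%

40.69%


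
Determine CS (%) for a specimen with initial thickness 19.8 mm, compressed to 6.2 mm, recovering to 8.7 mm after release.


CS = (t0 - recovered) / (t0 - ts) * 100
= (19.8 - 8.7) / (19.8 - 6.2) * 100
= 11.1 / 13.6 * 100
= 81.6%

81.6%


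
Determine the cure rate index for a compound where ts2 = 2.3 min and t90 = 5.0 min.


CRI = 100 / (t90 - ts2)
= 100 / (5.0 - 2.3)
= 100 / 2.7
= 37.04 min^-1

37.04 min^-1


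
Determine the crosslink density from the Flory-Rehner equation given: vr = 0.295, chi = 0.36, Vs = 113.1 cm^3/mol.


ln(1 - vr) = ln(1 - 0.295) = -0.3496
Numerator = -((-0.3496) + 0.295 + 0.36 * 0.295^2) = 0.0232
Denominator = 113.1 * (0.295^(1/3) - 0.295/2) = 58.6076
nu = 0.0232 / 58.6076 = 3.9634e-04 mol/cm^3

3.9634e-04 mol/cm^3


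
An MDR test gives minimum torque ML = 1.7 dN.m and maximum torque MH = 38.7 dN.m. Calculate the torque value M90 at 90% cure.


M90 = ML + 0.9 * (MH - ML)
M90 = 1.7 + 0.9 * (38.7 - 1.7)
M90 = 1.7 + 0.9 * 37.0
M90 = 35.0 dN.m

35.0 dN.m


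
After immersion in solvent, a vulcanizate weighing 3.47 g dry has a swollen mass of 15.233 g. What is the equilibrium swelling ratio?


Q = W_swollen / W_dry
Q = 15.233 / 3.47
Q = 4.39

Q = 4.39


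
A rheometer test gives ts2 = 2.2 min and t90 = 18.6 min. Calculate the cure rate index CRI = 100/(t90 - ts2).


CRI = 100 / (t90 - ts2)
= 100 / (18.6 - 2.2)
= 100 / 16.4
= 6.1 min^-1

6.1 min^-1


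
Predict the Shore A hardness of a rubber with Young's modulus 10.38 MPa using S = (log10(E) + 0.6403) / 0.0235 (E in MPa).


log10(E) = 0.0235*S - 0.6403  =>  S = (log10(E) + 0.6403) / 0.0235
log10(10.38) = 1.016197
S = (1.016197 + 0.6403) / 0.0235 = 1.656497 / 0.0235
S = 70.5

Shore A = 70.5


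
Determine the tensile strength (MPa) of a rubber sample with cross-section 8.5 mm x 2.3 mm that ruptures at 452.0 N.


Area = width * thickness = 8.5 * 2.3 = 19.55 mm^2
TS = force / area = 452.0 / 19.55 = 23.12 MPa

23.12 MPa


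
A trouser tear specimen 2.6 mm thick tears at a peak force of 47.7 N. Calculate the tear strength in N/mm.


Tear strength = force / thickness
= 47.7 / 2.6
= 18.35 N/mm

18.35 N/mm


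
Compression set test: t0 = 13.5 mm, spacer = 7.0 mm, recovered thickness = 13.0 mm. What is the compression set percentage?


CS = (t0 - recovered) / (t0 - ts) * 100
= (13.5 - 13.0) / (13.5 - 7.0) * 100
= 0.5 / 6.5 * 100
= 7.7%

7.7%


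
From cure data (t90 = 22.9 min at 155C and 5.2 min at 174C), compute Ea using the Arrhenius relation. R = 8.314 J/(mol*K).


T1 = 428.15 K, T2 = 447.15 K
1/T1 - 1/T2 = 9.9244e-05
ln(t1/t2) = ln(22.9/5.2) = 1.4825
Ea = 8.314 * 1.4825 / 9.9244e-05 = 124192.0921 J/mol
Ea = 124.19 kJ/mol

124.19 kJ/mol


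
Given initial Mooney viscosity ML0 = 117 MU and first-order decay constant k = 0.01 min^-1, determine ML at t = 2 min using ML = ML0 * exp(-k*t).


ML = ML0 * exp(-k * t)
ML = 117 * exp(-0.01 * 2)
ML = 117 * 0.9802
ML = 114.68 MU

114.68 MU


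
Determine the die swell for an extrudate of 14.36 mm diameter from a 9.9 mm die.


Die swell ratio = D_extrudate / D_die
= 14.36 / 9.9
= 1.451

Die swell = 1.451


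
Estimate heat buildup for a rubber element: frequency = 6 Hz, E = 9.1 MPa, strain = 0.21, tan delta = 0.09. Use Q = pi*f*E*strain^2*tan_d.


Q = pi * f * E * strain^2 * tan_d
= pi * 6 * 9.1 * 0.21^2 * 0.09
= pi * 6 * 9.1 * 0.0441 * 0.09
= 0.6808

Q = 0.6808


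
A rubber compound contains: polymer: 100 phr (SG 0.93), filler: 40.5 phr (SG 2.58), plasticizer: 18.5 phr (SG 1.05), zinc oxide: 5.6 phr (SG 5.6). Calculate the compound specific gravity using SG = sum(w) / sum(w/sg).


Sum of weights = 164.6
Volume contributions:
  polymer: 100/0.93 = 107.5269
  filler: 40.5/2.58 = 15.6977
  plasticizer: 18.5/1.05 = 17.6190
  zinc oxide: 5.6/5.6 = 1.0000
Sum of volumes = 141.8436
SG = 164.6 / 141.8436 = 1.16

SG = 1.16


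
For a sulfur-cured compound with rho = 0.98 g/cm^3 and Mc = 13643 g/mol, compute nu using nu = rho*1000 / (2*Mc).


nu = rho * 1000 / (2 * Mc)
nu = 0.98 * 1000 / (2 * 13643)
nu = 980.0 / 27286
nu = 0.0359 mol/L

0.0359 mol/L


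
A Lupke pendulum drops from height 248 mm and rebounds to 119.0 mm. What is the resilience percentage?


Resilience = h_rebound / h_drop * 100
= 119.0 / 248 * 100
= 48.0%

48.0%


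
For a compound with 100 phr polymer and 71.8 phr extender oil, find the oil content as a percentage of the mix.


Oil % = oil / (100 + oil) * 100
= 71.8 / (100 + 71.8) * 100
= 71.8 / 171.8 * 100
= 41.79%

41.79%


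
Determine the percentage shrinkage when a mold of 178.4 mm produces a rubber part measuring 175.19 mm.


Shrinkage = (mold - part) / mold * 100
= (178.4 - 175.19) / 178.4 * 100
= 3.21 / 178.4 * 100
= 1.8%

1.8%


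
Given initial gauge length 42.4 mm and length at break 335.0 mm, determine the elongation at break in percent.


Elongation = (Lf - L0) / L0 * 100
= (335.0 - 42.4) / 42.4 * 100
= 292.6 / 42.4 * 100
= 690.1%

690.1%


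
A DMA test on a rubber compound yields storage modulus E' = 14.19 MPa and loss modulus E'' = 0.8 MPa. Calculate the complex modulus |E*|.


|E*| = sqrt(E'^2 + E''^2)
= sqrt(14.19^2 + 0.8^2)
= sqrt(201.3561 + 0.6400)
= 14.213 MPa

14.213 MPa


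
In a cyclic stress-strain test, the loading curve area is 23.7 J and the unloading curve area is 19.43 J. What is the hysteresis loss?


Hysteresis loss = loading - unloading
= 23.7 - 19.43
= 4.27 J

4.27 J


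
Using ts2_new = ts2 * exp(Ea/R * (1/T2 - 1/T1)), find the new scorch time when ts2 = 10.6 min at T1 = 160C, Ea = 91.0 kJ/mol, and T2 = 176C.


Convert temperatures: T1 = 160 + 273.15 = 433.15 K, T2 = 176 + 273.15 = 449.15 K
ts2_new = 10.6 * exp(91000 / 8.314 * (1/449.15 - 1/433.15))
1/T2 - 1/T1 = -8.2241e-05
ts2_new = 4.31 min

4.31 min


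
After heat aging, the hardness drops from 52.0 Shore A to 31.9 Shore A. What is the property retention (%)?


Retention = aged / original * 100
= 31.9 / 52.0 * 100
= 61.3%

61.3%


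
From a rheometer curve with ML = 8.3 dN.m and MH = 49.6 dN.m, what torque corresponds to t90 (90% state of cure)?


M90 = ML + 0.9 * (MH - ML)
M90 = 8.3 + 0.9 * (49.6 - 8.3)
M90 = 8.3 + 0.9 * 41.3
M90 = 45.47 dN.m

45.47 dN.m


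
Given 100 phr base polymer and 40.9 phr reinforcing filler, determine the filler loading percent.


Filler % = filler / (rubber + filler) * 100
= 40.9 / (100 + 40.9) * 100
= 40.9 / 140.9 * 100
= 29.03%

29.03%


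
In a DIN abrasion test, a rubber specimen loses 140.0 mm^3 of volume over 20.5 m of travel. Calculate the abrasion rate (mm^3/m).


Rate = volume_loss / distance
= 140.0 / 20.5
= 6.829 mm^3/m

6.829 mm^3/m


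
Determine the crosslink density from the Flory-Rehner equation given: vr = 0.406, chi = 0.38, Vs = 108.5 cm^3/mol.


ln(1 - vr) = ln(1 - 0.406) = -0.5209
Numerator = -((-0.5209) + 0.406 + 0.38 * 0.406^2) = 0.0522
Denominator = 108.5 * (0.406^(1/3) - 0.406/2) = 58.3157
nu = 0.0522 / 58.3157 = 8.9578e-04 mol/cm^3

8.9578e-04 mol/cm^3


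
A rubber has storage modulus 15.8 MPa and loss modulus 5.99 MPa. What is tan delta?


tan delta = E'' / E'
= 5.99 / 15.8
= 0.3791

tan delta = 0.3791


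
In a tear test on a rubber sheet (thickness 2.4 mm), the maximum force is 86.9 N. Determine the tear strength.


Tear strength = force / thickness
= 86.9 / 2.4
= 36.21 N/mm

36.21 N/mm


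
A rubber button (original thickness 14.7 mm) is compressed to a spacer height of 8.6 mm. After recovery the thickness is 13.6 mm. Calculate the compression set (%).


CS = (t0 - recovered) / (t0 - ts) * 100
= (14.7 - 13.6) / (14.7 - 8.6) * 100
= 1.1 / 6.1 * 100
= 18.0%

18.0%


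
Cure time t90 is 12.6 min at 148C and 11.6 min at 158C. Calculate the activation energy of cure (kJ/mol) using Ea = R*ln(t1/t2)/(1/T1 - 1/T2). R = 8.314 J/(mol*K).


T1 = 421.15 K, T2 = 431.15 K
1/T1 - 1/T2 = 5.5073e-05
ln(t1/t2) = ln(12.6/11.6) = 0.0827
Ea = 8.314 * 0.0827 / 5.5073e-05 = 12483.5245 J/mol
Ea = 12.48 kJ/mol

12.48 kJ/mol


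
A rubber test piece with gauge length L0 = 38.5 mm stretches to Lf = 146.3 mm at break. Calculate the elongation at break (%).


Elongation = (Lf - L0) / L0 * 100
= (146.3 - 38.5) / 38.5 * 100
= 107.8 / 38.5 * 100
= 280.0%

280.0%


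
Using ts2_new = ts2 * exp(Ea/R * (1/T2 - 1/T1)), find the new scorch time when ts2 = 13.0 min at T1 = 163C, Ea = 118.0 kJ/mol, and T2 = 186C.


Convert temperatures: T1 = 163 + 273.15 = 436.15 K, T2 = 186 + 273.15 = 459.15 K
ts2_new = 13.0 * exp(118000 / 8.314 * (1/459.15 - 1/436.15))
1/T2 - 1/T1 = -1.1485e-04
ts2_new = 2.55 min

2.55 min


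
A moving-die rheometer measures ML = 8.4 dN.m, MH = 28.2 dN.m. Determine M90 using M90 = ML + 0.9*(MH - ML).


M90 = ML + 0.9 * (MH - ML)
M90 = 8.4 + 0.9 * (28.2 - 8.4)
M90 = 8.4 + 0.9 * 19.8
M90 = 26.22 dN.m

26.22 dN.m


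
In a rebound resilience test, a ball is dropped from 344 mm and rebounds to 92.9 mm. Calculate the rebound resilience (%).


Resilience = h_rebound / h_drop * 100
= 92.9 / 344 * 100
= 27.0%

27.0%


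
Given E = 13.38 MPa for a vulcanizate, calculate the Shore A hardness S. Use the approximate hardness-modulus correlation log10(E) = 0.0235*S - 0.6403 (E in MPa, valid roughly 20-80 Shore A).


log10(E) = 0.0235*S - 0.6403  =>  S = (log10(E) + 0.6403) / 0.0235
log10(13.38) = 1.126456
S = (1.126456 + 0.6403) / 0.0235 = 1.766756 / 0.0235
S = 75.2

Shore A = 75.2


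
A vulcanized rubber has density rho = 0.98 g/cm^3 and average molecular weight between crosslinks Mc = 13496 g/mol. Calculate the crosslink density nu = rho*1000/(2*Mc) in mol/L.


nu = rho * 1000 / (2 * Mc)
nu = 0.98 * 1000 / (2 * 13496)
nu = 980.0 / 26992
nu = 0.0363 mol/L

0.0363 mol/L


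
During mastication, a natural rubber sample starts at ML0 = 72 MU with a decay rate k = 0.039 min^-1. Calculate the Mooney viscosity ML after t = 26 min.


ML = ML0 * exp(-k * t)
ML = 72 * exp(-0.039 * 26)
ML = 72 * 0.3628
ML = 26.12 MU

26.12 MU


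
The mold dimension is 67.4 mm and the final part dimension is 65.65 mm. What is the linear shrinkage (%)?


Shrinkage = (mold - part) / mold * 100
= (67.4 - 65.65) / 67.4 * 100
= 1.75 / 67.4 * 100
= 2.6%

2.6%


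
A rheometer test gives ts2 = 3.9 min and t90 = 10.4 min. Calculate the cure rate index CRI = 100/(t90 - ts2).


CRI = 100 / (t90 - ts2)
= 100 / (10.4 - 3.9)
= 100 / 6.5
= 15.38 min^-1

15.38 min^-1


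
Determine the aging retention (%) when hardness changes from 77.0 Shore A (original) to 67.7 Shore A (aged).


Retention = aged / original * 100
= 67.7 / 77.0 * 100
= 87.9%

87.9%


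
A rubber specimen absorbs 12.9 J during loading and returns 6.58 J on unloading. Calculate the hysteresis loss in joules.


Hysteresis loss = loading - unloading
= 12.9 - 6.58
= 6.32 J

6.32 J


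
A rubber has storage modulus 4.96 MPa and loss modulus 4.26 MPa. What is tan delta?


tan delta = E'' / E'
= 4.26 / 4.96
= 0.8589

tan delta = 0.8589


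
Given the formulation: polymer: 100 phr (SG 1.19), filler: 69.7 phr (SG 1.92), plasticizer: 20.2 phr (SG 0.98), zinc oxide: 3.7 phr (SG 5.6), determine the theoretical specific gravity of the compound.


Sum of weights = 193.6
Volume contributions:
  polymer: 100/1.19 = 84.0336
  filler: 69.7/1.92 = 36.3021
  plasticizer: 20.2/0.98 = 20.6122
  zinc oxide: 3.7/5.6 = 0.6607
Sum of volumes = 141.6087
SG = 193.6 / 141.6087 = 1.367

SG = 1.367


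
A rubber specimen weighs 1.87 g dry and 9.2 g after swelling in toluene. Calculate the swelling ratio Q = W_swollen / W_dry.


Q = W_swollen / W_dry
Q = 9.2 / 1.87
Q = 4.92

Q = 4.92


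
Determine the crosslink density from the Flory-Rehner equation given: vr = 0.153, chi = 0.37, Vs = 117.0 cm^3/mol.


ln(1 - vr) = ln(1 - 0.153) = -0.1661
Numerator = -((-0.1661) + 0.153 + 0.37 * 0.153^2) = 0.0044
Denominator = 117.0 * (0.153^(1/3) - 0.153/2) = 53.6267
nu = 0.0044 / 53.6267 = 8.1923e-05 mol/cm^3

8.1923e-05 mol/cm^3


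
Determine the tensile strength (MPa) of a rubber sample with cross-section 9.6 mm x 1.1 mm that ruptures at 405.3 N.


Area = width * thickness = 9.6 * 1.1 = 10.56 mm^2
TS = force / area = 405.3 / 10.56 = 38.38 MPa

38.38 MPa


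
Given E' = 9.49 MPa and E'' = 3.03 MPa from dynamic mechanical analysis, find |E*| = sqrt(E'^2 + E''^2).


|E*| = sqrt(E'^2 + E''^2)
= sqrt(9.49^2 + 3.03^2)
= sqrt(90.0601 + 9.1809)
= 9.962 MPa

9.962 MPa


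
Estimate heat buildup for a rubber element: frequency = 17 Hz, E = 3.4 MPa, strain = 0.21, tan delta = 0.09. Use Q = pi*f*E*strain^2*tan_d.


Q = pi * f * E * strain^2 * tan_d
= pi * 17 * 3.4 * 0.21^2 * 0.09
= pi * 17 * 3.4 * 0.0441 * 0.09
= 0.7207

Q = 0.7207


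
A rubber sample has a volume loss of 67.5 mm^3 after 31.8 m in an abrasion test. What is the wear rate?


Rate = volume_loss / distance
= 67.5 / 31.8
= 2.123 mm^3/m

2.123 mm^3/m


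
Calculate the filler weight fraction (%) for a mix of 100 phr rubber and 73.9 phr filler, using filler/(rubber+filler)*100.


Filler % = filler / (rubber + filler) * 100
= 73.9 / (100 + 73.9) * 100
= 73.9 / 173.9 * 100
= 42.5%

42.5%


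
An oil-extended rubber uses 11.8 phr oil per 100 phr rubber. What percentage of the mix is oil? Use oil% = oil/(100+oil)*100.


Oil % = oil / (100 + oil) * 100
= 11.8 / (100 + 11.8) * 100
= 11.8 / 111.8 * 100
= 10.55%

10.55%


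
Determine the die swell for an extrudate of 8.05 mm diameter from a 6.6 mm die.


Die swell ratio = D_extrudate / D_die
= 8.05 / 6.6
= 1.22

Die swell = 1.22


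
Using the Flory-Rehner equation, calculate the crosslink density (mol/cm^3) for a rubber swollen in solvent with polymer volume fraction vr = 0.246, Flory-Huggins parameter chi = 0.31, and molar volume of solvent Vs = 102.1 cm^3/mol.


ln(1 - vr) = ln(1 - 0.246) = -0.2824
Numerator = -((-0.2824) + 0.246 + 0.31 * 0.246^2) = 0.0176
Denominator = 102.1 * (0.246^(1/3) - 0.246/2) = 51.4158
nu = 0.0176 / 51.4158 = 3.4236e-04 mol/cm^3

3.4236e-04 mol/cm^3


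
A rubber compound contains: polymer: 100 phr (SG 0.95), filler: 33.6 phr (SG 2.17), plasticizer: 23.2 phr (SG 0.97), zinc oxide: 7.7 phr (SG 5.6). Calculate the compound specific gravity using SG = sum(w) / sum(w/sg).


Sum of weights = 164.5
Volume contributions:
  polymer: 100/0.95 = 105.2632
  filler: 33.6/2.17 = 15.4839
  plasticizer: 23.2/0.97 = 23.9175
  zinc oxide: 7.7/5.6 = 1.3750
Sum of volumes = 146.0396
SG = 164.5 / 146.0396 = 1.126

SG = 1.126


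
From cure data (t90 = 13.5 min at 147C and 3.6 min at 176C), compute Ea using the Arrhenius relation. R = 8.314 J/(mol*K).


T1 = 420.15 K, T2 = 449.15 K
1/T1 - 1/T2 = 1.5367e-04
ln(t1/t2) = ln(13.5/3.6) = 1.3218
Ea = 8.314 * 1.3218 / 1.5367e-04 = 71508.7246 J/mol
Ea = 71.51 kJ/mol

71.51 kJ/mol


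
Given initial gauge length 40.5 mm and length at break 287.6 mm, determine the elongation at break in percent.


Elongation = (Lf - L0) / L0 * 100
= (287.6 - 40.5) / 40.5 * 100
= 247.1 / 40.5 * 100
= 610.1%

610.1%


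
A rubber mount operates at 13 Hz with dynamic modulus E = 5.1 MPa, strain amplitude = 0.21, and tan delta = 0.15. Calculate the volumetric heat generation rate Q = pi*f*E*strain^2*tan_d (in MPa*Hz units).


Q = pi * f * E * strain^2 * tan_d
= pi * 13 * 5.1 * 0.21^2 * 0.15
= pi * 13 * 5.1 * 0.0441 * 0.15
= 1.3778

Q = 1.3778


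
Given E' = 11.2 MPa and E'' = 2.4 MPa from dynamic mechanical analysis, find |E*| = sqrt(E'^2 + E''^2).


|E*| = sqrt(E'^2 + E''^2)
= sqrt(11.2^2 + 2.4^2)
= sqrt(125.4400 + 5.7600)
= 11.454 MPa

11.454 MPa


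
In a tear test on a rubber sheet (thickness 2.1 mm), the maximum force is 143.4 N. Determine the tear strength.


Tear strength = force / thickness
= 143.4 / 2.1
= 68.29 N/mm

68.29 N/mm
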